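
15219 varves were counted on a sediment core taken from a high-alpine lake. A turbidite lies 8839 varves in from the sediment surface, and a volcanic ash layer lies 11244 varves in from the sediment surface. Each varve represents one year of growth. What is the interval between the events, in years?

Separation: 11244 − 8839 = 2405 varves.
At one varve per year, 2405 years elapsed between them.

2405 years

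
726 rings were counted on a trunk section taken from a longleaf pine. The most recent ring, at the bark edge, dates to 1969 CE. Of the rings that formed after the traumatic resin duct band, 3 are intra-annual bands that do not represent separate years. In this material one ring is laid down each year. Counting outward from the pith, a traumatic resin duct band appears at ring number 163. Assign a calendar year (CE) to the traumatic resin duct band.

1409 CE

726 − 163 = 563 rings lie beyond the traumatic resin duct band toward the bark edge.
Removing the 3 false rings leaves 563 − 3 = 560 true rings beyond the traumatic resin duct band.
Counting back 560 years from 1969 CE places the traumatic resin duct band in 1969 − 560 = 1409 CE.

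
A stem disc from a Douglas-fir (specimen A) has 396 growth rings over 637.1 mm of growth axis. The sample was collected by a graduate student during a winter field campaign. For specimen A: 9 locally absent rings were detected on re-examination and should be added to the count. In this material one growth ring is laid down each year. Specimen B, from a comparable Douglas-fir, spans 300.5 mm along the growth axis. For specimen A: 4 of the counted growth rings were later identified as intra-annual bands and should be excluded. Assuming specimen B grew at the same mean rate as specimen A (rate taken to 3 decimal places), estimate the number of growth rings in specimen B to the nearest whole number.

189 growth rings

Specimen A: after corrections the count is 396 − 4 + 9 = 401 growth rings.
A: 637.1 mm over 401 years gives 637.1 / 401 ≈ 1.589 mm/year.
B spans 300.5 / 1.589 = 189.11 years ≈ 189 growth rings.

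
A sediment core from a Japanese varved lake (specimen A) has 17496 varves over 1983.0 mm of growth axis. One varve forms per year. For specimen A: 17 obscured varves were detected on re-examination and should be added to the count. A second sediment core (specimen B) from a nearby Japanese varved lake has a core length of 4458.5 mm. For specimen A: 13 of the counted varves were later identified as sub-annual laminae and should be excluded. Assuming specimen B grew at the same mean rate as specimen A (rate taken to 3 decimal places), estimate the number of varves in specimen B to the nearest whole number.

39456 varves

Specimen A: adjusted count: 17496 − 13 + 17 = 17500 varves.
A: Extension rate ≈ 1983.0 / 17500 = 0.113 mm/yr.
Specimen B: 4458.5 mm / 0.113 mm per year = 39455.75 years ≈ 39456 varves.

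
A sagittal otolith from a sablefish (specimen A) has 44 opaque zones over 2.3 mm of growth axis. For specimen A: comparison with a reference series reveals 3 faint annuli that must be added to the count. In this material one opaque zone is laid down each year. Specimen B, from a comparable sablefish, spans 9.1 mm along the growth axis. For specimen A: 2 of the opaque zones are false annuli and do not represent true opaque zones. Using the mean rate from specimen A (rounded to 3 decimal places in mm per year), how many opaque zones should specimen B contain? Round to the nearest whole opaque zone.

Specimen A: adjusted count: 44 − 2 + 3 = 45 opaque zones.
A: 2.3 mm over 45 years gives 2.3 / 45 ≈ 0.051 mm per year.
B spans 9.1 / 0.051 = 178.43 years ≈ 178 opaque zones.

178 opaque zones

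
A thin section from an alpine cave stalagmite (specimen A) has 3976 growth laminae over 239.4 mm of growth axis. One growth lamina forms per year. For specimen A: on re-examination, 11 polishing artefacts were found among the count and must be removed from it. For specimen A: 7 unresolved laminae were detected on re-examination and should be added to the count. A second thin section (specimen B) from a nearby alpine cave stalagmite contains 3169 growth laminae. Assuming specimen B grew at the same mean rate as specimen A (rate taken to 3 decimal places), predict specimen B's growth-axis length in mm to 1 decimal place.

190.1 mm

Specimen A: after corrections the count is 3976 − 11 + 7 = 3972 growth laminae.
A: Extension rate ≈ 239.4 / 3972 = 0.060 mm/yr.
Length of B = 0.060 × 3169 = 190.1 mm.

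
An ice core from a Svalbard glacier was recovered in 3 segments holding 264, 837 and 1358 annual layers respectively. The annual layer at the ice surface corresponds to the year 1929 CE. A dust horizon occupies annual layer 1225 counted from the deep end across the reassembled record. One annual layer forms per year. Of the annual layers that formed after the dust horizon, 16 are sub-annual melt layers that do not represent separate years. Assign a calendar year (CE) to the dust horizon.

711 CE

Total annual layers = 264 + 837 + 1358 = 2459.
The dust horizon sits at annual layer 1225 from the deep end, so 2459 − 1225 = 1234 annual layers formed after it.
Excluding 16 false annual layers: 1234 − 16 = 1218.
The annual layer at the ice surface is 1929 CE, so the dust horizon dates to 1929 − 1218 = 711 CE.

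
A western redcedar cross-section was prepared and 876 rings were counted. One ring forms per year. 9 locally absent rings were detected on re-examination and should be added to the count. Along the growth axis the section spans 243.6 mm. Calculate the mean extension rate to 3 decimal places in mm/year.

Correcting the raw count gives 876 + 9 = 885 true rings.
243.6 mm over 885 years gives 243.6 / 885 ≈ 0.275 mm/year.

0.275 mm/year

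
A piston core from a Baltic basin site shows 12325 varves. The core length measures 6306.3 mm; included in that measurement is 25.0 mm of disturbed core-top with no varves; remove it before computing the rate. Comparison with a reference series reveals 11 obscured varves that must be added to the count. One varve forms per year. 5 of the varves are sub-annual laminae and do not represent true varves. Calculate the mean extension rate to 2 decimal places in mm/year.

After corrections the count is 12325 − 5 + 11 = 12331 varves.
Net length = 6306.3 − 25.0 = 6281.3 mm.
6281.3 mm over 12331 years gives 6281.3 / 12331 ≈ 0.51 mm/year.

0.51 mm/year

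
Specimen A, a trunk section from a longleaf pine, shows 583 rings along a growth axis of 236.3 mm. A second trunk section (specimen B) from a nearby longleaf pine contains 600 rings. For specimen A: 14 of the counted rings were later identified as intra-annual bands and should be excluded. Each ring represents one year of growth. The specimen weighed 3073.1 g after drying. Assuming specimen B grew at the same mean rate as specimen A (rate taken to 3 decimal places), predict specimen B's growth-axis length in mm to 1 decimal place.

249.0 mm

Specimen A: adjusted count: 583 − 14 = 569 rings.
A: Mean rate = 236.3 mm / 569 years ≈ 0.415 mm/year.
B's length ≈ 0.415 × 600 = 249.0 mm.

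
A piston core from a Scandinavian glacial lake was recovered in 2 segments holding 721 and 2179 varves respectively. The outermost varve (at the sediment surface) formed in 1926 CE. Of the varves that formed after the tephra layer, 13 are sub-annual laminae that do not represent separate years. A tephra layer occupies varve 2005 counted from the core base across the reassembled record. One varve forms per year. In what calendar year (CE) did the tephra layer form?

Total varves = 721 + 2179 = 2900.
The tephra layer sits at varve 2005 from the core base, so 2900 − 2005 = 895 varves formed after it.
Excluding 13 false varves: 895 − 13 = 882.
The varve at the sediment surface is 1926 CE, so the tephra layer dates to 1926 − 882 = 1044 CE.

1044 CE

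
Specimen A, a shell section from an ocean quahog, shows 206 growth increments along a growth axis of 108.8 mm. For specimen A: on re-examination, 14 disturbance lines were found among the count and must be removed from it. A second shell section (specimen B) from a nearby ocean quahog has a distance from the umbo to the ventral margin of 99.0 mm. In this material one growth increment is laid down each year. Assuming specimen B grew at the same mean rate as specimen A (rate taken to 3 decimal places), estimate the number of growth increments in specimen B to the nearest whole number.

175 growth increments

Specimen A: adjusted count: 206 − 14 = 192 growth increments.
A: Extension rate ≈ 108.8 / 192 = 0.567 mm/yr.
B spans 99.0 / 0.567 = 174.60 years ≈ 175 growth increments.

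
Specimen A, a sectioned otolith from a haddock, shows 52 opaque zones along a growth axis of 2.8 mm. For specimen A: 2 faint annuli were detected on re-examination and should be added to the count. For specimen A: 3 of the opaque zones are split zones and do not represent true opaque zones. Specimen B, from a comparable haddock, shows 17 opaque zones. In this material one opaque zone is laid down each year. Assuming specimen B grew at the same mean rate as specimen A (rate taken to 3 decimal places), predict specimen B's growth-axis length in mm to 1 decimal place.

0.9 mm

Specimen A: correcting the raw count gives 52 − 3 + 2 = 51 true opaque zones.
A: Mean rate = 2.8 mm / 51 years ≈ 0.055 mm/yr.
Length of B = 0.055 × 17 = 0.9 mm.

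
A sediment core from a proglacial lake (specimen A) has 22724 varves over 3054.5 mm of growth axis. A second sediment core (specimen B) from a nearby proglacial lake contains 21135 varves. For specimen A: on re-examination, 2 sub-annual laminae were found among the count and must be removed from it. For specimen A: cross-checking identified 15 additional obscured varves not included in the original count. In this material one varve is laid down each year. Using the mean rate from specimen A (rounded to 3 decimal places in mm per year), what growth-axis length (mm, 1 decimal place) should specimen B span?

2832.1 mm

Specimen A: correcting the raw count gives 22724 − 2 + 15 = 22737 true varves.
A: Extension rate ≈ 3054.5 / 22737 = 0.134 mm/yr.
Length of B = 0.134 × 21135 = 2832.1 mm.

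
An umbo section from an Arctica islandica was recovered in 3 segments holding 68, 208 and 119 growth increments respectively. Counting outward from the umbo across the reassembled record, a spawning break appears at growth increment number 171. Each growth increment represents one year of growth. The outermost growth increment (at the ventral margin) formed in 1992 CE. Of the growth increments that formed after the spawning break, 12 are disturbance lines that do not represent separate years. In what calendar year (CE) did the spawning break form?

Total growth increments = 68 + 208 + 119 = 395.
395 − 171 = 224 growth increments lie beyond the spawning break toward the ventral margin.
Excluding 12 false growth increments: 224 − 12 = 212.
1992 − 212 = 1780 CE.

1780 CE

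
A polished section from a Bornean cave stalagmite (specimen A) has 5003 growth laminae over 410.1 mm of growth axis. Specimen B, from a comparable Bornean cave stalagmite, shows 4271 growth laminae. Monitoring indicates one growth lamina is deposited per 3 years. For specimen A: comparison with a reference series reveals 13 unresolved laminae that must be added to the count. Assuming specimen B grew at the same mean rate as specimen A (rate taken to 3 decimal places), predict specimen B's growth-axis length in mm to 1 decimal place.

Specimen A: adjusted count: 5003 + 13 = 5016 growth laminae.
Specimen A: 5016 growth laminae at 3 years each span 5016 × 3 = 15048 years.
A: 410.1 mm over 15048 years gives 410.1 / 15048 ≈ 0.027 mm per year.
Specimen B: 4271 growth laminae at 3 years each span 4271 × 3 = 12813 years. B's length ≈ 0.027 × 12813 = 346.0 mm.

346.0 mm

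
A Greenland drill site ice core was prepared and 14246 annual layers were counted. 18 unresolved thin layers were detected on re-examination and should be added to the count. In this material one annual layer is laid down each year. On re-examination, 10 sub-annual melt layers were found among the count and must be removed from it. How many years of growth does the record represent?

14254 yr

True annual layer count = 14246 − 10 + 18 = 14254.
With a one-to-one annual layer periodicity this is 14254 years.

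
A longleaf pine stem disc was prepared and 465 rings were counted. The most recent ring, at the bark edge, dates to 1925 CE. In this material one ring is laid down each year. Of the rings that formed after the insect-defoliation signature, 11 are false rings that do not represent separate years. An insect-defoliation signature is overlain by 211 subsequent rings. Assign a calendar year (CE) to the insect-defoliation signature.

211 rings formed after the insect-defoliation signature.
Removing the 11 false rings leaves 211 − 11 = 200 true rings beyond the insect-defoliation signature.
1925 − 200 = 1725 CE.

1725 CE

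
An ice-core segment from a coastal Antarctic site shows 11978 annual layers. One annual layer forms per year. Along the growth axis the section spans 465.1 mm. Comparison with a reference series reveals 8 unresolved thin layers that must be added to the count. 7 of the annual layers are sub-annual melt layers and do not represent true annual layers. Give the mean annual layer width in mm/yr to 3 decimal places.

Adjusted count: 11978 − 7 + 8 = 11979 annual layers.
Extension rate ≈ 465.1 / 11979 = 0.039 mm/yr.

0.039 mm/yr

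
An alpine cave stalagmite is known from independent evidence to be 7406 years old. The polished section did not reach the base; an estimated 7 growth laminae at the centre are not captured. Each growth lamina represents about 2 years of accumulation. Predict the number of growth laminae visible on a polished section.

Expected growth laminae: 7406 / 2 = 3703.
3703 − 7 missed = 3696 growth laminae expected in the prepared section.

3696 growth laminae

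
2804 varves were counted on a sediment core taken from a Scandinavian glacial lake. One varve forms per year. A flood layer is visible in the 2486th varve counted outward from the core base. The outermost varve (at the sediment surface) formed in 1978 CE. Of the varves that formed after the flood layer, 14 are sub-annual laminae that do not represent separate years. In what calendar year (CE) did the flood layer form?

1674 CE

The flood layer sits at varve 2486 from the core base, so 2804 − 2486 = 318 varves formed after it.
Removing the 14 false varves leaves 318 − 14 = 304 true varves beyond the flood layer.
Counting back 304 years from 1978 CE places the flood layer in 1978 − 304 = 1674 CE.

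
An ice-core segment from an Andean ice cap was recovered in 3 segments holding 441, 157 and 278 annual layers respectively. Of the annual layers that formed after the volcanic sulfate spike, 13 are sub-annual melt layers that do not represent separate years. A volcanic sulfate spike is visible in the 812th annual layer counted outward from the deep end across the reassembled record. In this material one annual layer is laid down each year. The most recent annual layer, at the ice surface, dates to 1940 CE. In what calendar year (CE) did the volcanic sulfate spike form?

Total annual layers = 441 + 157 + 278 = 876.
The volcanic sulfate spike sits at annual layer 812 from the deep end, so 876 − 812 = 64 annual layers formed after it.
64 − 13 false = 51 true annual layers after the volcanic sulfate spike.
Counting back 51 years from 1940 CE places the volcanic sulfate spike in 1940 − 51 = 1889 CE.

1889 CE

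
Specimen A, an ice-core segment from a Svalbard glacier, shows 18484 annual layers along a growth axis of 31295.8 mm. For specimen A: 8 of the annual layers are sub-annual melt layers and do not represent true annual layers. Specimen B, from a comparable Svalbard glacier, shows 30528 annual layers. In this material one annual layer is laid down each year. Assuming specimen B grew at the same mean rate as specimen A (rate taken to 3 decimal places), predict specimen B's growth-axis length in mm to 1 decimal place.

51714.4 mm

Specimen A: adjusted count: 18484 − 8 = 18476 annual layers.
A: Extension rate ≈ 31295.8 / 18476 = 1.694 mm per year.
Length of B = 1.694 × 30528 = 51714.4 mm.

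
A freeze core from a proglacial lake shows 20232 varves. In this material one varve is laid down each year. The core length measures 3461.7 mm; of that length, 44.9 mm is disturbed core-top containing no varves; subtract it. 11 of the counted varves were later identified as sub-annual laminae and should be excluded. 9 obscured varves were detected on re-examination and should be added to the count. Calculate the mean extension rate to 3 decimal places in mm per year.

After corrections the count is 20232 − 11 + 9 = 20230 varves.
The growth record spans 3461.7 − 44.9 = 3416.8 mm.
Mean rate = 3416.8 mm / 20230 years ≈ 0.169 mm per year.

0.169 mm per year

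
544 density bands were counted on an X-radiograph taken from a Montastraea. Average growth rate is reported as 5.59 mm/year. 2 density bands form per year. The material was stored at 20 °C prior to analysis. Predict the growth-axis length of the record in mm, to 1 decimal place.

544 density bands at 2 per year is 544 / 2 = 272 years.
Length ≈ 5.59 × 272 = 1520.5 mm.

1520.5 mm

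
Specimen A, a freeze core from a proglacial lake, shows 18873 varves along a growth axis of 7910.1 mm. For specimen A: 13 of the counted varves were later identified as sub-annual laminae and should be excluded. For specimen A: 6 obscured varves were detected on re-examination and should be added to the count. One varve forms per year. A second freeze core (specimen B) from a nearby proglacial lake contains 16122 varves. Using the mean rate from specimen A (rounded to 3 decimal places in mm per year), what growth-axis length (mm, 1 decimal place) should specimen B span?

Specimen A: adjusted count: 18873 − 13 + 6 = 18866 varves.
A: 7910.1 mm over 18866 years gives 7910.1 / 18866 ≈ 0.419 mm/year.
For B, 0.419 mm/year × 16122 years = 6755.1 mm.

6755.1 mm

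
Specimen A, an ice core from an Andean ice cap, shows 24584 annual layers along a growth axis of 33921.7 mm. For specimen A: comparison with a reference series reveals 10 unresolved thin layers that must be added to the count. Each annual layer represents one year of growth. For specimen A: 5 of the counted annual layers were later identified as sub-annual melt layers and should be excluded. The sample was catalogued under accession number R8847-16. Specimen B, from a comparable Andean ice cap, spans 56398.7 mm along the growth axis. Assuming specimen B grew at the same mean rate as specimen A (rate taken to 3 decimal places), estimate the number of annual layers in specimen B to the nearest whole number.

40869 annual layers

Specimen A: true annual layer count = 24584 − 5 + 10 = 24589.
A: 33921.7 mm over 24589 years gives 33921.7 / 24589 ≈ 1.380 mm/year.
Specimen B: 56398.7 mm / 1.380 mm per year = 40868.62 years ≈ 40869 annual layers.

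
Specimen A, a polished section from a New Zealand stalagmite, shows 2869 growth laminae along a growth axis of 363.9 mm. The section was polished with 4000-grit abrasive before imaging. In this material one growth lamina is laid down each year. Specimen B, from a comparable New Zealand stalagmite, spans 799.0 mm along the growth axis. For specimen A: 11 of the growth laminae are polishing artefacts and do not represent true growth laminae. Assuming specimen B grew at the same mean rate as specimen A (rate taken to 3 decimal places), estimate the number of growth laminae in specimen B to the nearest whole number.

Specimen A: correcting the raw count gives 2869 − 11 = 2858 true growth laminae.
A: 363.9 mm over 2858 years gives 363.9 / 2858 ≈ 0.127 mm/year.
For B, 799.0 / 0.127 = 6291.34 years ≈ 6291 growth laminae.

6291 growth laminae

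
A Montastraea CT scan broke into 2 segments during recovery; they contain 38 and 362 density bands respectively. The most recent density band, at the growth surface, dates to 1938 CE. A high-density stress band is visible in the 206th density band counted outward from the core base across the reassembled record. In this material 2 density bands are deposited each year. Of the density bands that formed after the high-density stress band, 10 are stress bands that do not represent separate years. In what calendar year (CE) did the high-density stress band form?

Total density bands = 38 + 362 = 400.
Between density band 206 and the growth surface there are 400 − 206 = 194 density bands.
194 − 10 false = 184 true density bands after the high-density stress band.
Dividing by 2 density bands per year: 184 / 2 = 92 years.
Counting back 92 years from 1938 CE places the high-density stress band in 1938 − 92 = 1846 CE.

1846 CE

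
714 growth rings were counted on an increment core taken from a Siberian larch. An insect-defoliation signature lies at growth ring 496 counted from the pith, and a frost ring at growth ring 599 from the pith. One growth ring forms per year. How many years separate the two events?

599 − 496 = 103 growth rings lie between the two events.
That is 103 years at one growth ring per year.

103 yr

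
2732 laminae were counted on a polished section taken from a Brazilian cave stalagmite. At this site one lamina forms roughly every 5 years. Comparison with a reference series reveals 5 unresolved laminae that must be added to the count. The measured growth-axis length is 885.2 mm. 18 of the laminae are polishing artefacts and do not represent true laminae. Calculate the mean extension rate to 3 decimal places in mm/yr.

0.065 mm/yr

True lamina count = 2732 − 18 + 5 = 2719.
Multiplying by 5 years per lamina: 2719 × 5 = 13595 years.
Mean rate = 885.2 mm / 13595 years ≈ 0.065 mm/yr.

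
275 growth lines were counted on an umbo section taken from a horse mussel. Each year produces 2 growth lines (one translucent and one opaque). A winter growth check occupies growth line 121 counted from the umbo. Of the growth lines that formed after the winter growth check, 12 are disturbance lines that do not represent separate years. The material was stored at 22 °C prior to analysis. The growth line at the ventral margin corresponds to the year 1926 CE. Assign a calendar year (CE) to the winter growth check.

275 − 121 = 154 growth lines lie beyond the winter growth check toward the ventral margin.
154 − 12 false = 142 true growth lines after the winter growth check.
142 growth lines at 2 per year is 142 / 2 = 71 years.
1926 − 71 = 1855 CE.

1855 CE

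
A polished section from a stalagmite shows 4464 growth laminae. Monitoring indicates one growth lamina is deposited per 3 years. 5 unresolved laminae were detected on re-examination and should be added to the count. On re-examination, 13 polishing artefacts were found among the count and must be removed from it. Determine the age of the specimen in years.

True growth lamina count = 4464 − 13 + 5 = 4456.
Multiplying by 3 years per growth lamina: 4456 × 3 = 13368 years.

13368 years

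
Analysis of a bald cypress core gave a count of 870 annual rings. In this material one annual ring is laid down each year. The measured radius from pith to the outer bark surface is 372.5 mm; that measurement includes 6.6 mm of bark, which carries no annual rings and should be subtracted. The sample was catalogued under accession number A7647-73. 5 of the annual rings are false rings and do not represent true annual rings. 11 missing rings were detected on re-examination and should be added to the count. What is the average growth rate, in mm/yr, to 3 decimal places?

True annual ring count = 870 − 5 + 11 = 876.
Net length = 372.5 − 6.6 = 365.9 mm.
Mean rate = 365.9 mm / 876 years ≈ 0.418 mm/yr.

0.418 mm/yr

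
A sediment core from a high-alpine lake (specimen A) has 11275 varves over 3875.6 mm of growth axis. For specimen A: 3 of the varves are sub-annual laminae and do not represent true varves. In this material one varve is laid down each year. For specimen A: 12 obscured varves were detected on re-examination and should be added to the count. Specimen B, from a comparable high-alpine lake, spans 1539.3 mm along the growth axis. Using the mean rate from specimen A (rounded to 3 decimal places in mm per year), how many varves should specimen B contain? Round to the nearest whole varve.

4488 varves

Specimen A: adjusted count: 11275 − 3 + 12 = 11284 varves.
A: Mean rate = 3875.6 mm / 11284 years ≈ 0.343 mm per year.
B spans 1539.3 / 0.343 = 4487.76 years ≈ 4488 varves.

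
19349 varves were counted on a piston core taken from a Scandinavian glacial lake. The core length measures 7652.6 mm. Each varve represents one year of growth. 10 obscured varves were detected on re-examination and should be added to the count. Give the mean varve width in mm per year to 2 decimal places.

0.40 mm per year

After corrections the count is 19349 + 10 = 19359 varves.
Mean rate = 7652.6 mm / 19359 years ≈ 0.40 mm per year.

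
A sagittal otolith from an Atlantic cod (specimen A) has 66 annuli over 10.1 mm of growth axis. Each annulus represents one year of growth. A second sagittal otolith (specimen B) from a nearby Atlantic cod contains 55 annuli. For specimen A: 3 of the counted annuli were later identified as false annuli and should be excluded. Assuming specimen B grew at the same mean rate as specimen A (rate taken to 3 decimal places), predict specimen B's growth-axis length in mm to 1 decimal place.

Specimen A: adjusted count: 66 − 3 = 63 annuli.
A: 10.1 mm over 63 years gives 10.1 / 63 ≈ 0.160 mm/year.
For B, 0.160 mm/year × 55 years = 8.8 mm.

8.8 mm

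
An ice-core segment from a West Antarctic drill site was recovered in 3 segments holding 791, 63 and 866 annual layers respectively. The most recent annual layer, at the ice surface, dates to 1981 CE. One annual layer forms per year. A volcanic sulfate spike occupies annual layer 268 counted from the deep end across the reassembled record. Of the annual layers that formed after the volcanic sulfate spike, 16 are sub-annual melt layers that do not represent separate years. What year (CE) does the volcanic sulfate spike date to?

545 CE

Total annual layers = 791 + 63 + 866 = 1720.
Between annual layer 268 and the ice surface there are 1720 − 268 = 1452 annual layers.
Removing the 16 false annual layers leaves 1452 − 16 = 1436 true annual layers beyond the volcanic sulfate spike.
Counting back 1436 years from 1981 CE places the volcanic sulfate spike in 1981 − 1436 = 545 CE.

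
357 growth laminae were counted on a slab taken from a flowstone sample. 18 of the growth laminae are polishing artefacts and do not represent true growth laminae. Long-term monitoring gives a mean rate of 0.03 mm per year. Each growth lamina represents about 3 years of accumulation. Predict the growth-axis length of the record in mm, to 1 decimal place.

After corrections the count is 357 − 18 = 339 growth laminae.
Multiplying by 3 years per growth lamina: 339 × 3 = 1017 years.
Predicted length = 0.03 mm/year × 1017 years = 30.5 mm.

30.5 mm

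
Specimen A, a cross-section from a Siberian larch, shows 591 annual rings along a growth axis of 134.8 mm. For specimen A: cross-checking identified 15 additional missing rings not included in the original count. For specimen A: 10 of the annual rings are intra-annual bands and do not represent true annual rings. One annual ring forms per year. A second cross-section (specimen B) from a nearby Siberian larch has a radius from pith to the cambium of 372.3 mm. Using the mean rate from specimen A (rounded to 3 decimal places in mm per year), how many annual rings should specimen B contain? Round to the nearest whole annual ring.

Specimen A: correcting the raw count gives 591 − 10 + 15 = 596 true annual rings.
A: Mean rate = 134.8 mm / 596 years ≈ 0.226 mm per year.
B spans 372.3 / 0.226 = 1647.35 years ≈ 1647 annual rings.

1647 annual rings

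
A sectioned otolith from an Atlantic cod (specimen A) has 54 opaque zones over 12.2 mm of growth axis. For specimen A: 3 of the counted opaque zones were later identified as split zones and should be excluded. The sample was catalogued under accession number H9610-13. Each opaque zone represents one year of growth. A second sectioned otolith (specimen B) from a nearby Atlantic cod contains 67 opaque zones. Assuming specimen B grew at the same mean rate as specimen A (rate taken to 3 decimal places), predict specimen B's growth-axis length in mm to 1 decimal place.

16.0 mm

Specimen A: correcting the raw count gives 54 − 3 = 51 true opaque zones.
A: Extension rate ≈ 12.2 / 51 = 0.239 mm/yr.
For B, 0.239 mm/year × 67 years = 16.0 mm.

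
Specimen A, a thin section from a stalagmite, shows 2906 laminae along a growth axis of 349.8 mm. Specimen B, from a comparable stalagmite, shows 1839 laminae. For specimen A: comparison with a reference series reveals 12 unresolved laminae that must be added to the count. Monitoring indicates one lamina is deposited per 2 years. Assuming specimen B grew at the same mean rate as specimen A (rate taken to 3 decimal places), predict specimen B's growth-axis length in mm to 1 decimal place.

220.7 mm

Specimen A: true lamina count = 2906 + 12 = 2918.
Specimen A: 2918 laminae at 2 years each span 2918 × 2 = 5836 years.
A: Extension rate ≈ 349.8 / 5836 = 0.060 mm/year.
Specimen B: at 2 years per lamina, 1839 × 2 = 3678 years. B's length ≈ 0.060 × 3678 = 220.7 mm.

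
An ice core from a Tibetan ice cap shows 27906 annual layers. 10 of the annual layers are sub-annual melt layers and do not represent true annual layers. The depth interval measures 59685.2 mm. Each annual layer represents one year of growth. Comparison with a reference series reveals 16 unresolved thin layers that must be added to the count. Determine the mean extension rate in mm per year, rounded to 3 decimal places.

2.138 mm per year

True annual layer count = 27906 − 10 + 16 = 27912.
59685.2 mm over 27912 years gives 59685.2 / 27912 ≈ 2.138 mm per year.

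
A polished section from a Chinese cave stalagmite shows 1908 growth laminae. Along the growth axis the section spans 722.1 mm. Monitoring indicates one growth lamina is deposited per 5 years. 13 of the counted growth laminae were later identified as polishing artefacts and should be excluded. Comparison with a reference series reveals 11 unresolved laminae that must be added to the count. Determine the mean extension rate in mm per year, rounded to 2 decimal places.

True growth lamina count = 1908 − 13 + 11 = 1906.
Multiplying by 5 years per growth lamina: 1906 × 5 = 9530 years.
Mean rate = 722.1 mm / 9530 years ≈ 0.08 mm per year.

0.08 mm per year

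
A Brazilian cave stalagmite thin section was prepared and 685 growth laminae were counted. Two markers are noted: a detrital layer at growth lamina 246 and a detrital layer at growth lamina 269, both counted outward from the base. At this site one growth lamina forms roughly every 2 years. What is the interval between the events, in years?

46 years

Separation: 269 − 246 = 23 growth laminae.
At 2 years per growth lamina, 23 × 2 = 46 years.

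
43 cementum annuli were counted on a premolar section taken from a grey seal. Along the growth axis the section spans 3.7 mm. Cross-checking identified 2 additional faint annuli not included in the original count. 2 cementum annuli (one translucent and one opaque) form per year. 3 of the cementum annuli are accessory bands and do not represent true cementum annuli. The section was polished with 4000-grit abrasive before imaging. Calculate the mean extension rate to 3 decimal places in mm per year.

Adjusted count: 43 − 3 + 2 = 42 cementum annuli.
42 cementum annuli at 2 per year is 42 / 2 = 21 years.
Extension rate ≈ 3.7 / 21 = 0.176 mm per year.

0.176 mm per year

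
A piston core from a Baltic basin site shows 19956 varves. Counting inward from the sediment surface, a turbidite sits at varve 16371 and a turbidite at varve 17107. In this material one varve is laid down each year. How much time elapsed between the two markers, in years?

Separation: 17107 − 16371 = 736 varves.
At one varve per year, 736 years elapsed between them.

736 yr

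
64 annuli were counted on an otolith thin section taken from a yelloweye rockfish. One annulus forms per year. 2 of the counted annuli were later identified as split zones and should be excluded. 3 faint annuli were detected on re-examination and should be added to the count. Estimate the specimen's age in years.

65 years

After corrections the count is 64 − 2 + 3 = 65 annuli.
At one annulus per year, that is 65 years.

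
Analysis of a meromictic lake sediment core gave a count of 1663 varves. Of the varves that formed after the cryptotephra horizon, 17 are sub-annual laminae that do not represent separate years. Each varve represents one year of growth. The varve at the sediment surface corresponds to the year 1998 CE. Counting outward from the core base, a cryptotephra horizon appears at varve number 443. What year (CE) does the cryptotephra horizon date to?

795 CE

The cryptotephra horizon sits at varve 443 from the core base, so 1663 − 443 = 1220 varves formed after it.
1220 − 17 false = 1203 true varves after the cryptotephra horizon.
The varve at the sediment surface is 1998 CE, so the cryptotephra horizon dates to 1998 − 1203 = 795 CE.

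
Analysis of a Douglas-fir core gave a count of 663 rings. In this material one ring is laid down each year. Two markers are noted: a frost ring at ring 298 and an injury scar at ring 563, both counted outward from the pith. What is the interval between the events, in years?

265 yr

563 − 298 = 265 rings lie between the two events.
One ring per year makes the interval 265 years.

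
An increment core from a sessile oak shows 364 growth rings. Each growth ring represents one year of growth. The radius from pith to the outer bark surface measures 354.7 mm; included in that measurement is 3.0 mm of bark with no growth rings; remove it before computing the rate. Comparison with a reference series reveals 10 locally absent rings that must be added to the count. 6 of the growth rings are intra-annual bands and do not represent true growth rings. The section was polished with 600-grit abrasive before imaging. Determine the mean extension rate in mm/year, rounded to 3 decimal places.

Correcting the raw count gives 364 − 6 + 10 = 368 true growth rings.
Net length = 354.7 − 3.0 = 351.7 mm.
Extension rate ≈ 351.7 / 368 = 0.956 mm/year.

0.956 mm/year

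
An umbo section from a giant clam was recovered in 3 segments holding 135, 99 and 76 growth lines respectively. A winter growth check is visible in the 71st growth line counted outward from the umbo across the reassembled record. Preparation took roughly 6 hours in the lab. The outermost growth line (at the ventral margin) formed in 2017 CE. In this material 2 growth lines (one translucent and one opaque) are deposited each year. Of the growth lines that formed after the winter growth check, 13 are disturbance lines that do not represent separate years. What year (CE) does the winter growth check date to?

1904 CE

Total growth lines = 135 + 99 + 76 = 310.
Between growth line 71 and the ventral margin there are 310 − 71 = 239 growth lines.
Removing the 13 false growth lines leaves 239 − 13 = 226 true growth lines beyond the winter growth check.
With 2 growth lines per year, 226 / 2 = 113 years.
The growth line at the ventral margin is 2017 CE, so the winter growth check dates to 2017 − 113 = 1904 CE.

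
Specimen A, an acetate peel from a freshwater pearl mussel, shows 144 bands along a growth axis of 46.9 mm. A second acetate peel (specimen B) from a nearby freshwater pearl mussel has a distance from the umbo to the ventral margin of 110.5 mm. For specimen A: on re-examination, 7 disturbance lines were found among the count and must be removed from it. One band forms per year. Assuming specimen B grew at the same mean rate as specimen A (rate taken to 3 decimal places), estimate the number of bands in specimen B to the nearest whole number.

Specimen A: after corrections the count is 144 − 7 = 137 bands.
A: 46.9 mm over 137 years gives 46.9 / 137 ≈ 0.342 mm/yr.
Specimen B: 110.5 mm / 0.342 mm per year = 323.10 years ≈ 323 bands.

323 bands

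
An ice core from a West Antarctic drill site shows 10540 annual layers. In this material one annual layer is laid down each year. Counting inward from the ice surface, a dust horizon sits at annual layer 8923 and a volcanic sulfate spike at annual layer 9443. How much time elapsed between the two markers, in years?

520 yr

Separation: 9443 − 8923 = 520 annual layers.
That is 520 years at one annual layer per year.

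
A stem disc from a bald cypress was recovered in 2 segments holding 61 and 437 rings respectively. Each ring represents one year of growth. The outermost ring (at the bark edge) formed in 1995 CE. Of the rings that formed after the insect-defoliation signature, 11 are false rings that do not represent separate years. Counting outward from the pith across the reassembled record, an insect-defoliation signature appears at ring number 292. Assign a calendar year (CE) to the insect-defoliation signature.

Total rings = 61 + 437 = 498.
498 − 292 = 206 rings lie beyond the insect-defoliation signature toward the bark edge.
206 − 11 false = 195 true rings after the insect-defoliation signature.
Counting back 195 years from 1995 CE places the insect-defoliation signature in 1995 − 195 = 1800 CE.

1800 CE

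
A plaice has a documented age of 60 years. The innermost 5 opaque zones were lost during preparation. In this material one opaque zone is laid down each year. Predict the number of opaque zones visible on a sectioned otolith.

At one opaque zone per year, 60 years correspond to 60 opaque zones.
Subtracting the 5 opaque zones not captured gives 60 − 5 = 55 opaque zones in the record.

55 opaque zones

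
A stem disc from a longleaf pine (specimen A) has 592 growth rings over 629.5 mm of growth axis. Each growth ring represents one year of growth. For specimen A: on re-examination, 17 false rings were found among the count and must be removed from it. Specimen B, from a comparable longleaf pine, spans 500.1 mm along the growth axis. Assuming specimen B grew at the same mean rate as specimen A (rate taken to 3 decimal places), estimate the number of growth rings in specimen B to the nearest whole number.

457 growth rings

Specimen A: adjusted count: 592 − 17 = 575 growth rings.
A: Mean rate = 629.5 mm / 575 years ≈ 1.095 mm per year.
B spans 500.1 / 1.095 = 456.71 years ≈ 457 growth rings.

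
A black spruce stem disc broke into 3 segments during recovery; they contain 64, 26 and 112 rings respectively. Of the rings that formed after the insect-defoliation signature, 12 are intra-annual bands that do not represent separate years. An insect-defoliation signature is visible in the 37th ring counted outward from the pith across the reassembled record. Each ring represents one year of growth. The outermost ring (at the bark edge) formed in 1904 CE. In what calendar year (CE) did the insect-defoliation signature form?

Total rings = 64 + 26 + 112 = 202.
The insect-defoliation signature sits at ring 37 from the pith, so 202 − 37 = 165 rings formed after it.
Removing the 12 false rings leaves 165 − 12 = 153 true rings beyond the insect-defoliation signature.
The ring at the bark edge is 1904 CE, so the insect-defoliation signature dates to 1904 − 153 = 1751 CE.

1751 CE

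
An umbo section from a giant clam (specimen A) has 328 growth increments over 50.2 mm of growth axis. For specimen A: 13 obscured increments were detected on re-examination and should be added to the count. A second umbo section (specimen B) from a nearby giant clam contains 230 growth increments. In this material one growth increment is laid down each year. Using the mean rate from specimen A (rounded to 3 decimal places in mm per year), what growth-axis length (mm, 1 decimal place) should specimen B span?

Specimen A: correcting the raw count gives 328 + 13 = 341 true growth increments.
A: 50.2 mm over 341 years gives 50.2 / 341 ≈ 0.147 mm/year.
Length of B = 0.147 × 230 = 33.8 mm.

33.8 mm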